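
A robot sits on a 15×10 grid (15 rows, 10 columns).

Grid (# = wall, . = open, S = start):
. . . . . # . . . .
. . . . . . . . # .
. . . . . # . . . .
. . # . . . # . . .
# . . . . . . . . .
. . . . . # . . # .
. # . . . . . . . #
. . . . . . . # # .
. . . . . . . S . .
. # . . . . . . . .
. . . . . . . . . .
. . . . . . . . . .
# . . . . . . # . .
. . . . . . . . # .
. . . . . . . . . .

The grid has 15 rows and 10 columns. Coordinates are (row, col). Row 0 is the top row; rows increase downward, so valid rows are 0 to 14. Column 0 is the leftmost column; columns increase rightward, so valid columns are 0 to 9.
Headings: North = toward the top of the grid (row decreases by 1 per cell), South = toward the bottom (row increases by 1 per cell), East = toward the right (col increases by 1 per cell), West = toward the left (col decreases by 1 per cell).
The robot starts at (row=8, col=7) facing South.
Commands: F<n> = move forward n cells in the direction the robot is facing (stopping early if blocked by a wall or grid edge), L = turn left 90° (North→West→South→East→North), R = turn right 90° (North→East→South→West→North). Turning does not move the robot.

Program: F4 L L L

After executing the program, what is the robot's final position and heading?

Answer: Final position: (row=11, col=7), facing West

Derivation:
Start: (row=8, col=7), facing South
  F4: move forward 3/4 (blocked), now at (row=11, col=7)
  L: turn left, now facing East
  L: turn left, now facing North
  L: turn left, now facing West
Final: (row=11, col=7), facing West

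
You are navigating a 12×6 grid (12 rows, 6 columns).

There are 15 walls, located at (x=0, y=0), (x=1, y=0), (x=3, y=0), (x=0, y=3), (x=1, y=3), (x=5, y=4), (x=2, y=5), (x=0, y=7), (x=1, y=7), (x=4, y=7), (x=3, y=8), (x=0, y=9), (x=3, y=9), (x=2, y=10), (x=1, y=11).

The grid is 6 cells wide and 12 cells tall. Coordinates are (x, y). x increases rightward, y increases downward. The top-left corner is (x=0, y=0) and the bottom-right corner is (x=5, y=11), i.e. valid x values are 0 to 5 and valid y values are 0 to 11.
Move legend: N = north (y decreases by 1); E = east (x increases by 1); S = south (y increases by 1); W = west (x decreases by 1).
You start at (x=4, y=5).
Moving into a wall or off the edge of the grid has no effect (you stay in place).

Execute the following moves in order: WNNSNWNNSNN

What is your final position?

Start: (x=4, y=5)
  W (west): (x=4, y=5) -> (x=3, y=5)
  N (north): (x=3, y=5) -> (x=3, y=4)
  N (north): (x=3, y=4) -> (x=3, y=3)
  S (south): (x=3, y=3) -> (x=3, y=4)
  N (north): (x=3, y=4) -> (x=3, y=3)
  W (west): (x=3, y=3) -> (x=2, y=3)
  N (north): (x=2, y=3) -> (x=2, y=2)
  N (north): (x=2, y=2) -> (x=2, y=1)
  S (south): (x=2, y=1) -> (x=2, y=2)
  N (north): (x=2, y=2) -> (x=2, y=1)
  N (north): (x=2, y=1) -> (x=2, y=0)
Final: (x=2, y=0)

Answer: Final position: (x=2, y=0)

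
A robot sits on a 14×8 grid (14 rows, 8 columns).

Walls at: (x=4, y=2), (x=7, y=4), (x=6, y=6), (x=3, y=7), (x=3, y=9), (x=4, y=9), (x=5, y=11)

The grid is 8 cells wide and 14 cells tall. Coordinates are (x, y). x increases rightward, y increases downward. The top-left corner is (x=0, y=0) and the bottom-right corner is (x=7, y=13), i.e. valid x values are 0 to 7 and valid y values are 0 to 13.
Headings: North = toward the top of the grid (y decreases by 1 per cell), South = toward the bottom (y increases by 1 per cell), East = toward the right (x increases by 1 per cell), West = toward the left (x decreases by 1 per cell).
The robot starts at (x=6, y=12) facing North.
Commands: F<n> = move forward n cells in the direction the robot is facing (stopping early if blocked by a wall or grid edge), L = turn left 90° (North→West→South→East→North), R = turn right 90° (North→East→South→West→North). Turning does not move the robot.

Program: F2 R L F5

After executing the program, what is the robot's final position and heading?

Start: (x=6, y=12), facing North
  F2: move forward 2, now at (x=6, y=10)
  R: turn right, now facing East
  L: turn left, now facing North
  F5: move forward 3/5 (blocked), now at (x=6, y=7)
Final: (x=6, y=7), facing North

Answer: Final position: (x=6, y=7), facing North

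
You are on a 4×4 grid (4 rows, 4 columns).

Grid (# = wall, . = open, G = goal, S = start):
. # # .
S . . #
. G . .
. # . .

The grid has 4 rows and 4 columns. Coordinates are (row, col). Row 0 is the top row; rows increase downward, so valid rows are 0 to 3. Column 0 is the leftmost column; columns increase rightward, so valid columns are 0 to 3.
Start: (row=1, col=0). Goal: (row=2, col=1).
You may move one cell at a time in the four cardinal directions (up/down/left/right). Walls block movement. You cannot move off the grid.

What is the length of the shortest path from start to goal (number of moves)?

Answer: Shortest path length: 2

Derivation:
BFS from (row=1, col=0) until reaching (row=2, col=1):
  Distance 0: (row=1, col=0)
  Distance 1: (row=0, col=0), (row=1, col=1), (row=2, col=0)
  Distance 2: (row=1, col=2), (row=2, col=1), (row=3, col=0)  <- goal reached here
One shortest path (2 moves): (row=1, col=0) -> (row=1, col=1) -> (row=2, col=1)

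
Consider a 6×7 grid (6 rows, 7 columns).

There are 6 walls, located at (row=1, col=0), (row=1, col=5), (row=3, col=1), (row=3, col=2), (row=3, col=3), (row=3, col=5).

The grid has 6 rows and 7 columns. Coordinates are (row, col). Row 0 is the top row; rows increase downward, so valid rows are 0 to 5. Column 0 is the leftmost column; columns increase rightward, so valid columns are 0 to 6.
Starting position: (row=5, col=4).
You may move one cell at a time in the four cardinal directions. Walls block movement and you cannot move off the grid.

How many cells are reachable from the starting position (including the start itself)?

BFS flood-fill from (row=5, col=4):
  Distance 0: (row=5, col=4)
  Distance 1: (row=4, col=4), (row=5, col=3), (row=5, col=5)
  Distance 2: (row=3, col=4), (row=4, col=3), (row=4, col=5), (row=5, col=2), (row=5, col=6)
  Distance 3: (row=2, col=4), (row=4, col=2), (row=4, col=6), (row=5, col=1)
  Distance 4: (row=1, col=4), (row=2, col=3), (row=2, col=5), (row=3, col=6), (row=4, col=1), (row=5, col=0)
  Distance 5: (row=0, col=4), (row=1, col=3), (row=2, col=2), (row=2, col=6), (row=4, col=0)
  Distance 6: (row=0, col=3), (row=0, col=5), (row=1, col=2), (row=1, col=6), (row=2, col=1), (row=3, col=0)
  Distance 7: (row=0, col=2), (row=0, col=6), (row=1, col=1), (row=2, col=0)
  Distance 8: (row=0, col=1)
  Distance 9: (row=0, col=0)
Total reachable: 36 (grid has 36 open cells total)

Answer: Reachable cells: 36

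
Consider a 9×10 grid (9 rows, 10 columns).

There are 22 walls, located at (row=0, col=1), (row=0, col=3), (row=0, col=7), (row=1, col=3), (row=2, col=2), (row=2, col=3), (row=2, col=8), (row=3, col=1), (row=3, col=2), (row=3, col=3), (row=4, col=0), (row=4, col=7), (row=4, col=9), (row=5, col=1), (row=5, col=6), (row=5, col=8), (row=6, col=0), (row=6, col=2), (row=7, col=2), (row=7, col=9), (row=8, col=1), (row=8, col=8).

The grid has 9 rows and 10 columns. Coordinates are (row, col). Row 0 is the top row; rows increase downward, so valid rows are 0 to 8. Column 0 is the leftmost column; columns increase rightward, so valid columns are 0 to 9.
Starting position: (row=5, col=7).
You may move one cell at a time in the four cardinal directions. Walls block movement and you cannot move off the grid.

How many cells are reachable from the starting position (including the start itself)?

Answer: Reachable cells: 54

Derivation:
BFS flood-fill from (row=5, col=7):
  Distance 0: (row=5, col=7)
  Distance 1: (row=6, col=7)
  Distance 2: (row=6, col=6), (row=6, col=8), (row=7, col=7)
  Distance 3: (row=6, col=5), (row=6, col=9), (row=7, col=6), (row=7, col=8), (row=8, col=7)
  Distance 4: (row=5, col=5), (row=5, col=9), (row=6, col=4), (row=7, col=5), (row=8, col=6)
  Distance 5: (row=4, col=5), (row=5, col=4), (row=6, col=3), (row=7, col=4), (row=8, col=5)
  Distance 6: (row=3, col=5), (row=4, col=4), (row=4, col=6), (row=5, col=3), (row=7, col=3), (row=8, col=4)
  Distance 7: (row=2, col=5), (row=3, col=4), (row=3, col=6), (row=4, col=3), (row=5, col=2), (row=8, col=3)
  Distance 8: (row=1, col=5), (row=2, col=4), (row=2, col=6), (row=3, col=7), (row=4, col=2), (row=8, col=2)
  Distance 9: (row=0, col=5), (row=1, col=4), (row=1, col=6), (row=2, col=7), (row=3, col=8), (row=4, col=1)
  Distance 10: (row=0, col=4), (row=0, col=6), (row=1, col=7), (row=3, col=9), (row=4, col=8)
  Distance 11: (row=1, col=8), (row=2, col=9)
  Distance 12: (row=0, col=8), (row=1, col=9)
  Distance 13: (row=0, col=9)
Total reachable: 54 (grid has 68 open cells total)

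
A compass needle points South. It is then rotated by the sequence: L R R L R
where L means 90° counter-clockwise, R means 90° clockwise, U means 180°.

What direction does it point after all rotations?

Start: South
  L (left (90° counter-clockwise)) -> East
  R (right (90° clockwise)) -> South
  R (right (90° clockwise)) -> West
  L (left (90° counter-clockwise)) -> South
  R (right (90° clockwise)) -> West
Final: West

Answer: Final heading: West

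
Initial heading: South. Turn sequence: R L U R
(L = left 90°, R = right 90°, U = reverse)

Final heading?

Start: South
  R (right (90° clockwise)) -> West
  L (left (90° counter-clockwise)) -> South
  U (U-turn (180°)) -> North
  R (right (90° clockwise)) -> East
Final: East

Answer: Final heading: East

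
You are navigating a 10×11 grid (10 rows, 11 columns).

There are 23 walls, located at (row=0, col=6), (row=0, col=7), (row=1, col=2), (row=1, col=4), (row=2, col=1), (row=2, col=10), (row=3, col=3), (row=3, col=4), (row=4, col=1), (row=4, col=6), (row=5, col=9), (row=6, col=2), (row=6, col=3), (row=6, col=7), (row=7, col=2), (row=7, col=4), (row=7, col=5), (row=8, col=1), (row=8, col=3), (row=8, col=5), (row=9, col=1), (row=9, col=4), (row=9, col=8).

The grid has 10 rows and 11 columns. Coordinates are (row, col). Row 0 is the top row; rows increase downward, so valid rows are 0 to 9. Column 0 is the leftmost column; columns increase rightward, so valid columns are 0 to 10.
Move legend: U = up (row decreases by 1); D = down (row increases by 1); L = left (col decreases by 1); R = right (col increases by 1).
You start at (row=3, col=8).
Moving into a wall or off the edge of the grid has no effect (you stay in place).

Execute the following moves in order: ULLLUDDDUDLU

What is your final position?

Start: (row=3, col=8)
  U (up): (row=3, col=8) -> (row=2, col=8)
  L (left): (row=2, col=8) -> (row=2, col=7)
  L (left): (row=2, col=7) -> (row=2, col=6)
  L (left): (row=2, col=6) -> (row=2, col=5)
  U (up): (row=2, col=5) -> (row=1, col=5)
  D (down): (row=1, col=5) -> (row=2, col=5)
  D (down): (row=2, col=5) -> (row=3, col=5)
  D (down): (row=3, col=5) -> (row=4, col=5)
  U (up): (row=4, col=5) -> (row=3, col=5)
  D (down): (row=3, col=5) -> (row=4, col=5)
  L (left): (row=4, col=5) -> (row=4, col=4)
  U (up): blocked, stay at (row=4, col=4)
Final: (row=4, col=4)

Answer: Final position: (row=4, col=4)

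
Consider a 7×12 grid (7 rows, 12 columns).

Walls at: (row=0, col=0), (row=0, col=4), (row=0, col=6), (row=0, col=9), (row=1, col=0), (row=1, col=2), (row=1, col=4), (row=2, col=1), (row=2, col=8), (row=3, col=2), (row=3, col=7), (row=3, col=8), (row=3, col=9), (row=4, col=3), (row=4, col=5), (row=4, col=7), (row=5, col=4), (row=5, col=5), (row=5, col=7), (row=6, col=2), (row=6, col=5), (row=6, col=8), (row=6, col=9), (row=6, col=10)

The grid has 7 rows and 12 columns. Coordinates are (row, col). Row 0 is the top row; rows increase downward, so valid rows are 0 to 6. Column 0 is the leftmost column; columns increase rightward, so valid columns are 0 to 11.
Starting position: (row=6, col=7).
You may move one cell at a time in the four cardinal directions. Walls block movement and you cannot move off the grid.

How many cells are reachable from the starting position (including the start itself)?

BFS flood-fill from (row=6, col=7):
  Distance 0: (row=6, col=7)
  Distance 1: (row=6, col=6)
  Distance 2: (row=5, col=6)
  Distance 3: (row=4, col=6)
  Distance 4: (row=3, col=6)
  Distance 5: (row=2, col=6), (row=3, col=5)
  Distance 6: (row=1, col=6), (row=2, col=5), (row=2, col=7), (row=3, col=4)
  Distance 7: (row=1, col=5), (row=1, col=7), (row=2, col=4), (row=3, col=3), (row=4, col=4)
  Distance 8: (row=0, col=5), (row=0, col=7), (row=1, col=8), (row=2, col=3)
  Distance 9: (row=0, col=8), (row=1, col=3), (row=1, col=9), (row=2, col=2)
  Distance 10: (row=0, col=3), (row=1, col=10), (row=2, col=9)
  Distance 11: (row=0, col=2), (row=0, col=10), (row=1, col=11), (row=2, col=10)
  Distance 12: (row=0, col=1), (row=0, col=11), (row=2, col=11), (row=3, col=10)
  Distance 13: (row=1, col=1), (row=3, col=11), (row=4, col=10)
  Distance 14: (row=4, col=9), (row=4, col=11), (row=5, col=10)
  Distance 15: (row=4, col=8), (row=5, col=9), (row=5, col=11)
  Distance 16: (row=5, col=8), (row=6, col=11)
Total reachable: 46 (grid has 60 open cells total)

Answer: Reachable cells: 46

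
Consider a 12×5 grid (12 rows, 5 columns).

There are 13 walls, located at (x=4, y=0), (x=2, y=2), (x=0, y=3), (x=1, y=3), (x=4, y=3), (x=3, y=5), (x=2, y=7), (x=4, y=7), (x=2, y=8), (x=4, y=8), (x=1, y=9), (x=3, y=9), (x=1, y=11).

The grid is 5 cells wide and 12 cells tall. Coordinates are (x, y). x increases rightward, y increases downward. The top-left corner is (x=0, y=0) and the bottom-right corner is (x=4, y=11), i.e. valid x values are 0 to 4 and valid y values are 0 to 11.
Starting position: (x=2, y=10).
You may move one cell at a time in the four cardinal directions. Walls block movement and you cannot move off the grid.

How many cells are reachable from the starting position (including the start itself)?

Answer: Reachable cells: 47

Derivation:
BFS flood-fill from (x=2, y=10):
  Distance 0: (x=2, y=10)
  Distance 1: (x=2, y=9), (x=1, y=10), (x=3, y=10), (x=2, y=11)
  Distance 2: (x=0, y=10), (x=4, y=10), (x=3, y=11)
  Distance 3: (x=0, y=9), (x=4, y=9), (x=0, y=11), (x=4, y=11)
  Distance 4: (x=0, y=8)
  Distance 5: (x=0, y=7), (x=1, y=8)
  Distance 6: (x=0, y=6), (x=1, y=7)
  Distance 7: (x=0, y=5), (x=1, y=6)
  Distance 8: (x=0, y=4), (x=1, y=5), (x=2, y=6)
  Distance 9: (x=1, y=4), (x=2, y=5), (x=3, y=6)
  Distance 10: (x=2, y=4), (x=4, y=6), (x=3, y=7)
  Distance 11: (x=2, y=3), (x=3, y=4), (x=4, y=5), (x=3, y=8)
  Distance 12: (x=3, y=3), (x=4, y=4)
  Distance 13: (x=3, y=2)
  Distance 14: (x=3, y=1), (x=4, y=2)
  Distance 15: (x=3, y=0), (x=2, y=1), (x=4, y=1)
  Distance 16: (x=2, y=0), (x=1, y=1)
  Distance 17: (x=1, y=0), (x=0, y=1), (x=1, y=2)
  Distance 18: (x=0, y=0), (x=0, y=2)
Total reachable: 47 (grid has 47 open cells total)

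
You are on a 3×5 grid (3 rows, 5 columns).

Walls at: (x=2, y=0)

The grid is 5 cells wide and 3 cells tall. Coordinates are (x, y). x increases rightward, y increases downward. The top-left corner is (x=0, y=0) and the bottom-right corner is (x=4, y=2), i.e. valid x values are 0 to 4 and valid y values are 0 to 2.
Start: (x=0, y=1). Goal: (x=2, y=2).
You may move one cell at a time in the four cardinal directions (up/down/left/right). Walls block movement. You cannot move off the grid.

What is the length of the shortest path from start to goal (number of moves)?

Answer: Shortest path length: 3

Derivation:
BFS from (x=0, y=1) until reaching (x=2, y=2):
  Distance 0: (x=0, y=1)
  Distance 1: (x=0, y=0), (x=1, y=1), (x=0, y=2)
  Distance 2: (x=1, y=0), (x=2, y=1), (x=1, y=2)
  Distance 3: (x=3, y=1), (x=2, y=2)  <- goal reached here
One shortest path (3 moves): (x=0, y=1) -> (x=1, y=1) -> (x=2, y=1) -> (x=2, y=2)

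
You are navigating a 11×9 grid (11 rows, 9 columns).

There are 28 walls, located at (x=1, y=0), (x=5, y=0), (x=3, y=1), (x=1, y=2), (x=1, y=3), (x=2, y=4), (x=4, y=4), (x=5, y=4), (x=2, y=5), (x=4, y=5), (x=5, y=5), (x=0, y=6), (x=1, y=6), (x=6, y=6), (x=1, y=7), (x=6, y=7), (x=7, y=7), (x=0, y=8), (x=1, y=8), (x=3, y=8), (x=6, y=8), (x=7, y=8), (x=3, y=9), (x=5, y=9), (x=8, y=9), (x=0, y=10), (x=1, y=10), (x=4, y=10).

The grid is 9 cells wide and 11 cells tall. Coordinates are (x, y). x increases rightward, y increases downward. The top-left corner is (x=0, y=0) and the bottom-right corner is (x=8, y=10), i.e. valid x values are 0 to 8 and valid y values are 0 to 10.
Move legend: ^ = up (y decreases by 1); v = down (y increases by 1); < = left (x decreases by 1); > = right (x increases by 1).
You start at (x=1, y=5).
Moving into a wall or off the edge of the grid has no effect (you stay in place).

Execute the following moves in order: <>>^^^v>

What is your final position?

Start: (x=1, y=5)
  < (left): (x=1, y=5) -> (x=0, y=5)
  > (right): (x=0, y=5) -> (x=1, y=5)
  > (right): blocked, stay at (x=1, y=5)
  ^ (up): (x=1, y=5) -> (x=1, y=4)
  ^ (up): blocked, stay at (x=1, y=4)
  ^ (up): blocked, stay at (x=1, y=4)
  v (down): (x=1, y=4) -> (x=1, y=5)
  > (right): blocked, stay at (x=1, y=5)
Final: (x=1, y=5)

Answer: Final position: (x=1, y=5)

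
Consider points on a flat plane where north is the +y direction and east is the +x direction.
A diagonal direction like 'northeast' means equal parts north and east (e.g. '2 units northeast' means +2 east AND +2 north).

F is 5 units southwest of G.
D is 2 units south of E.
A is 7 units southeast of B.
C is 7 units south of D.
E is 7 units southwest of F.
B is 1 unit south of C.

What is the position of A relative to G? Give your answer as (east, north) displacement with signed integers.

Answer: A is at (east=-5, north=-29) relative to G.

Derivation:
Place G at the origin (east=0, north=0).
  F is 5 units southwest of G: delta (east=-5, north=-5); F at (east=-5, north=-5).
  E is 7 units southwest of F: delta (east=-7, north=-7); E at (east=-12, north=-12).
  D is 2 units south of E: delta (east=+0, north=-2); D at (east=-12, north=-14).
  C is 7 units south of D: delta (east=+0, north=-7); C at (east=-12, north=-21).
  B is 1 unit south of C: delta (east=+0, north=-1); B at (east=-12, north=-22).
  A is 7 units southeast of B: delta (east=+7, north=-7); A at (east=-5, north=-29).
Therefore A relative to G: (east=-5, north=-29).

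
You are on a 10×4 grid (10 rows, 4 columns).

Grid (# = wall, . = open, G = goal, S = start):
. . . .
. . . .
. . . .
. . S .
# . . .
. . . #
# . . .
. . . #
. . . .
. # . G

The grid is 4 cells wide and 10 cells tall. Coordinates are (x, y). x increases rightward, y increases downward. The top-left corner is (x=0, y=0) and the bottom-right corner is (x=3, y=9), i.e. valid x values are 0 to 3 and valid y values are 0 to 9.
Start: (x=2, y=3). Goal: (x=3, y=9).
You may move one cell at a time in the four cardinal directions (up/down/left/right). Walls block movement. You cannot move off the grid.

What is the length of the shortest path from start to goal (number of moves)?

BFS from (x=2, y=3) until reaching (x=3, y=9):
  Distance 0: (x=2, y=3)
  Distance 1: (x=2, y=2), (x=1, y=3), (x=3, y=3), (x=2, y=4)
  Distance 2: (x=2, y=1), (x=1, y=2), (x=3, y=2), (x=0, y=3), (x=1, y=4), (x=3, y=4), (x=2, y=5)
  Distance 3: (x=2, y=0), (x=1, y=1), (x=3, y=1), (x=0, y=2), (x=1, y=5), (x=2, y=6)
  Distance 4: (x=1, y=0), (x=3, y=0), (x=0, y=1), (x=0, y=5), (x=1, y=6), (x=3, y=6), (x=2, y=7)
  Distance 5: (x=0, y=0), (x=1, y=7), (x=2, y=8)
  Distance 6: (x=0, y=7), (x=1, y=8), (x=3, y=8), (x=2, y=9)
  Distance 7: (x=0, y=8), (x=3, y=9)  <- goal reached here
One shortest path (7 moves): (x=2, y=3) -> (x=2, y=4) -> (x=2, y=5) -> (x=2, y=6) -> (x=2, y=7) -> (x=2, y=8) -> (x=3, y=8) -> (x=3, y=9)

Answer: Shortest path length: 7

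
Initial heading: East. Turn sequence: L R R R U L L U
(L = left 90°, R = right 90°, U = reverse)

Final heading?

Answer: Final heading: East

Derivation:
Start: East
  L (left (90° counter-clockwise)) -> North
  R (right (90° clockwise)) -> East
  R (right (90° clockwise)) -> South
  R (right (90° clockwise)) -> West
  U (U-turn (180°)) -> East
  L (left (90° counter-clockwise)) -> North
  L (left (90° counter-clockwise)) -> West
  U (U-turn (180°)) -> East
Final: East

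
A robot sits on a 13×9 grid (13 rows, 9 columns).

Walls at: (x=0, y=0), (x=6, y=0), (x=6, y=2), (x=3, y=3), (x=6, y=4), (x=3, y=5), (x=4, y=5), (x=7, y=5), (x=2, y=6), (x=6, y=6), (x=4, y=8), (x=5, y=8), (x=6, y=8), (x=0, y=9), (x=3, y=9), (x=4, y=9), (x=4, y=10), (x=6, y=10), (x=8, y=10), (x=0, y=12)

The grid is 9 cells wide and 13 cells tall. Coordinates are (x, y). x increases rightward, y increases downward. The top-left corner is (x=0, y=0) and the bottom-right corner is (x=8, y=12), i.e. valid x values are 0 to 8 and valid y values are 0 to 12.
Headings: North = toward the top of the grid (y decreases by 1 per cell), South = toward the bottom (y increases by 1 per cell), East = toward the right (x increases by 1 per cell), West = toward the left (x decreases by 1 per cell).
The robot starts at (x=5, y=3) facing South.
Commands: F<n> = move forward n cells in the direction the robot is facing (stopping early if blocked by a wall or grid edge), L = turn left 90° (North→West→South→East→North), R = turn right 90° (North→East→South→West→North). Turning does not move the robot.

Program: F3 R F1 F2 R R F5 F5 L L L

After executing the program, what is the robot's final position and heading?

Start: (x=5, y=3), facing South
  F3: move forward 3, now at (x=5, y=6)
  R: turn right, now facing West
  F1: move forward 1, now at (x=4, y=6)
  F2: move forward 1/2 (blocked), now at (x=3, y=6)
  R: turn right, now facing North
  R: turn right, now facing East
  F5: move forward 2/5 (blocked), now at (x=5, y=6)
  F5: move forward 0/5 (blocked), now at (x=5, y=6)
  L: turn left, now facing North
  L: turn left, now facing West
  L: turn left, now facing South
Final: (x=5, y=6), facing South

Answer: Final position: (x=5, y=6), facing South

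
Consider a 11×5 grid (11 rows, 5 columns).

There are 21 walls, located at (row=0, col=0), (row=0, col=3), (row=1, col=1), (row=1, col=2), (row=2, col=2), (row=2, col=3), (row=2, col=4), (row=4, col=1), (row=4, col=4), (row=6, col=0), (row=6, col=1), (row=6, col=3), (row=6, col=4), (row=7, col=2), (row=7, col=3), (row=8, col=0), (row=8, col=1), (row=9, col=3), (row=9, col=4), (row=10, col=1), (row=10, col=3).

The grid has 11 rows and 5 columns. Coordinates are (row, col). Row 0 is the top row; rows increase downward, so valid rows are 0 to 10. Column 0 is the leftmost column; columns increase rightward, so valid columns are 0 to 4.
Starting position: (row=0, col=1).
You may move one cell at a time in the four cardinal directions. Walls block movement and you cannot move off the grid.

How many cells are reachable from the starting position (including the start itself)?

BFS flood-fill from (row=0, col=1):
  Distance 0: (row=0, col=1)
  Distance 1: (row=0, col=2)
Total reachable: 2 (grid has 34 open cells total)

Answer: Reachable cells: 2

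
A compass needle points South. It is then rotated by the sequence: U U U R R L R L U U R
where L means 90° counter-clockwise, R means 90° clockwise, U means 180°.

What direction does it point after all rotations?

Start: South
  U (U-turn (180°)) -> North
  U (U-turn (180°)) -> South
  U (U-turn (180°)) -> North
  R (right (90° clockwise)) -> East
  R (right (90° clockwise)) -> South
  L (left (90° counter-clockwise)) -> East
  R (right (90° clockwise)) -> South
  L (left (90° counter-clockwise)) -> East
  U (U-turn (180°)) -> West
  U (U-turn (180°)) -> East
  R (right (90° clockwise)) -> South
Final: South

Answer: Final heading: South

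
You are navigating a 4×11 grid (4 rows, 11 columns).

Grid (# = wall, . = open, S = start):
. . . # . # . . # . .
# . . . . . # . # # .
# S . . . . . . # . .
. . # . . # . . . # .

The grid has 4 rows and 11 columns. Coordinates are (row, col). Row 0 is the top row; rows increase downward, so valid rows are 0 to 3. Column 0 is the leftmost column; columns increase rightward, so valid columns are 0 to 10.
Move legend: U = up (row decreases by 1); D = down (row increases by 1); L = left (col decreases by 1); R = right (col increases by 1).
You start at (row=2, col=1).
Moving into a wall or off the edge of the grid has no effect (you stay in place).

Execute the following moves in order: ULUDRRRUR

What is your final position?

Answer: Final position: (row=0, col=4)

Derivation:
Start: (row=2, col=1)
  U (up): (row=2, col=1) -> (row=1, col=1)
  L (left): blocked, stay at (row=1, col=1)
  U (up): (row=1, col=1) -> (row=0, col=1)
  D (down): (row=0, col=1) -> (row=1, col=1)
  R (right): (row=1, col=1) -> (row=1, col=2)
  R (right): (row=1, col=2) -> (row=1, col=3)
  R (right): (row=1, col=3) -> (row=1, col=4)
  U (up): (row=1, col=4) -> (row=0, col=4)
  R (right): blocked, stay at (row=0, col=4)
Final: (row=0, col=4)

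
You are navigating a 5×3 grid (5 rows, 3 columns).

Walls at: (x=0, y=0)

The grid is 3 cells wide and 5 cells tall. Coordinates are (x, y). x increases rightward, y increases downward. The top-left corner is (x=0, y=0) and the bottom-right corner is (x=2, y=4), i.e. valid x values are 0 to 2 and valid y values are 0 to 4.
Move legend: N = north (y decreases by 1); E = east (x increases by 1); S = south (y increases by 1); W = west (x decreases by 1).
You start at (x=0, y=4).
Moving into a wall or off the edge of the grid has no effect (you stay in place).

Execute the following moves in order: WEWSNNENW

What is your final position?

Start: (x=0, y=4)
  W (west): blocked, stay at (x=0, y=4)
  E (east): (x=0, y=4) -> (x=1, y=4)
  W (west): (x=1, y=4) -> (x=0, y=4)
  S (south): blocked, stay at (x=0, y=4)
  N (north): (x=0, y=4) -> (x=0, y=3)
  N (north): (x=0, y=3) -> (x=0, y=2)
  E (east): (x=0, y=2) -> (x=1, y=2)
  N (north): (x=1, y=2) -> (x=1, y=1)
  W (west): (x=1, y=1) -> (x=0, y=1)
Final: (x=0, y=1)

Answer: Final position: (x=0, y=1)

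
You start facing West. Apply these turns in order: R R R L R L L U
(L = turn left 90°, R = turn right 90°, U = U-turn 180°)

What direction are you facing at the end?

Start: West
  R (right (90° clockwise)) -> North
  R (right (90° clockwise)) -> East
  R (right (90° clockwise)) -> South
  L (left (90° counter-clockwise)) -> East
  R (right (90° clockwise)) -> South
  L (left (90° counter-clockwise)) -> East
  L (left (90° counter-clockwise)) -> North
  U (U-turn (180°)) -> South
Final: South

Answer: Final heading: South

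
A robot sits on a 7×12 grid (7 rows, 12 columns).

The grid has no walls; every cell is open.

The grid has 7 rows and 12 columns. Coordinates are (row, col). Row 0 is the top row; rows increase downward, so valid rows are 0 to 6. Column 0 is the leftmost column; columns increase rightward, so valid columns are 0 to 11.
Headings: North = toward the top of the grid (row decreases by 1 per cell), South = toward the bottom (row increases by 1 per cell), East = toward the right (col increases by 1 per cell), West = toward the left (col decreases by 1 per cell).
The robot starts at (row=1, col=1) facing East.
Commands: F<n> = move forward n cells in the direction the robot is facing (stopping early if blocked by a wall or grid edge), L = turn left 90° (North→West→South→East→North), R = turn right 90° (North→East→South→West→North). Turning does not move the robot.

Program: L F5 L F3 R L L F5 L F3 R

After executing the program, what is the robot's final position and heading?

Answer: Final position: (row=5, col=3), facing South

Derivation:
Start: (row=1, col=1), facing East
  L: turn left, now facing North
  F5: move forward 1/5 (blocked), now at (row=0, col=1)
  L: turn left, now facing West
  F3: move forward 1/3 (blocked), now at (row=0, col=0)
  R: turn right, now facing North
  L: turn left, now facing West
  L: turn left, now facing South
  F5: move forward 5, now at (row=5, col=0)
  L: turn left, now facing East
  F3: move forward 3, now at (row=5, col=3)
  R: turn right, now facing South
Final: (row=5, col=3), facing South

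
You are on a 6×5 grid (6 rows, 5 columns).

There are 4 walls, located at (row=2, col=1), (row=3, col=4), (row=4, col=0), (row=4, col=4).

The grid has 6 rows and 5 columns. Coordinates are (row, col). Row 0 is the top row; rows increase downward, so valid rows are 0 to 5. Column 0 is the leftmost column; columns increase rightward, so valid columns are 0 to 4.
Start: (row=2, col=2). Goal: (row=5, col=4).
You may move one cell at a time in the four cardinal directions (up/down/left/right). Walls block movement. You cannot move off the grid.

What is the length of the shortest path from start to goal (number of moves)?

BFS from (row=2, col=2) until reaching (row=5, col=4):
  Distance 0: (row=2, col=2)
  Distance 1: (row=1, col=2), (row=2, col=3), (row=3, col=2)
  Distance 2: (row=0, col=2), (row=1, col=1), (row=1, col=3), (row=2, col=4), (row=3, col=1), (row=3, col=3), (row=4, col=2)
  Distance 3: (row=0, col=1), (row=0, col=3), (row=1, col=0), (row=1, col=4), (row=3, col=0), (row=4, col=1), (row=4, col=3), (row=5, col=2)
  Distance 4: (row=0, col=0), (row=0, col=4), (row=2, col=0), (row=5, col=1), (row=5, col=3)
  Distance 5: (row=5, col=0), (row=5, col=4)  <- goal reached here
One shortest path (5 moves): (row=2, col=2) -> (row=2, col=3) -> (row=3, col=3) -> (row=4, col=3) -> (row=5, col=3) -> (row=5, col=4)

Answer: Shortest path length: 5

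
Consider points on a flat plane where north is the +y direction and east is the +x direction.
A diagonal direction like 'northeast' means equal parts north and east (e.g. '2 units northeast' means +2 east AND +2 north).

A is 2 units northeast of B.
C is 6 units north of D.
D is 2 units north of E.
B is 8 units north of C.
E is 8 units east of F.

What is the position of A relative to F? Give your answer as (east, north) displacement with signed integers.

Answer: A is at (east=10, north=18) relative to F.

Derivation:
Place F at the origin (east=0, north=0).
  E is 8 units east of F: delta (east=+8, north=+0); E at (east=8, north=0).
  D is 2 units north of E: delta (east=+0, north=+2); D at (east=8, north=2).
  C is 6 units north of D: delta (east=+0, north=+6); C at (east=8, north=8).
  B is 8 units north of C: delta (east=+0, north=+8); B at (east=8, north=16).
  A is 2 units northeast of B: delta (east=+2, north=+2); A at (east=10, north=18).
Therefore A relative to F: (east=10, north=18).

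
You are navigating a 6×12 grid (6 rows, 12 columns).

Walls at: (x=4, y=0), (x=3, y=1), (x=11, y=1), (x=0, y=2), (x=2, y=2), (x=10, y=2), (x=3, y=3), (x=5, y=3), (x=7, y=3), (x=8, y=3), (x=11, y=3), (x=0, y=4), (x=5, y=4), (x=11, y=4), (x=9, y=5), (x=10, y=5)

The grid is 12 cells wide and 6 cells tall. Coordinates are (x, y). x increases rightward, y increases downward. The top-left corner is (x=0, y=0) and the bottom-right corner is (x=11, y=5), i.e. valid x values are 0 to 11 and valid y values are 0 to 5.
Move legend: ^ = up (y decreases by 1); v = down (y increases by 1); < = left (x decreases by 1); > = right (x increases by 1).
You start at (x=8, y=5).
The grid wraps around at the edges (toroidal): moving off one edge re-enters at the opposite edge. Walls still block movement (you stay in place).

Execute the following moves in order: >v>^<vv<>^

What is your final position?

Start: (x=8, y=5)
  > (right): blocked, stay at (x=8, y=5)
  v (down): (x=8, y=5) -> (x=8, y=0)
  > (right): (x=8, y=0) -> (x=9, y=0)
  ^ (up): blocked, stay at (x=9, y=0)
  < (left): (x=9, y=0) -> (x=8, y=0)
  v (down): (x=8, y=0) -> (x=8, y=1)
  v (down): (x=8, y=1) -> (x=8, y=2)
  < (left): (x=8, y=2) -> (x=7, y=2)
  > (right): (x=7, y=2) -> (x=8, y=2)
  ^ (up): (x=8, y=2) -> (x=8, y=1)
Final: (x=8, y=1)

Answer: Final position: (x=8, y=1)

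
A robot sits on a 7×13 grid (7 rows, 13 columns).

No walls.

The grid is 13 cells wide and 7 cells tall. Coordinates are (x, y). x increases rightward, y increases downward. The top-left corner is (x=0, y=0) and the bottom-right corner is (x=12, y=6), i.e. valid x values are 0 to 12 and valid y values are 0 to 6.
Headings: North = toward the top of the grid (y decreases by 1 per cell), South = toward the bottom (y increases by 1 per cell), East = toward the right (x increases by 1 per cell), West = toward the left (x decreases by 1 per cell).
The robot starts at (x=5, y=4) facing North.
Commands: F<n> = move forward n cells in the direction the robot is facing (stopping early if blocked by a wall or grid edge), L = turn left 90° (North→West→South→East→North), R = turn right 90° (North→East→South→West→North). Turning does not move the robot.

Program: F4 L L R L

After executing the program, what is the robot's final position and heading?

Start: (x=5, y=4), facing North
  F4: move forward 4, now at (x=5, y=0)
  L: turn left, now facing West
  L: turn left, now facing South
  R: turn right, now facing West
  L: turn left, now facing South
Final: (x=5, y=0), facing South

Answer: Final position: (x=5, y=0), facing South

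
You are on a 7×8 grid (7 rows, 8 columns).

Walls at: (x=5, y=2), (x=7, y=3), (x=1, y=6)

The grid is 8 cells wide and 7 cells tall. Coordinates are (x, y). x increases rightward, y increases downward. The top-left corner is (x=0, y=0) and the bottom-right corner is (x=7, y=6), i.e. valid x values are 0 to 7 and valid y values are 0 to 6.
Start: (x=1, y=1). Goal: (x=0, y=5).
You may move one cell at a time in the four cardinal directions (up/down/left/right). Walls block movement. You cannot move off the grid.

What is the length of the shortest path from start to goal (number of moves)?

Answer: Shortest path length: 5

Derivation:
BFS from (x=1, y=1) until reaching (x=0, y=5):
  Distance 0: (x=1, y=1)
  Distance 1: (x=1, y=0), (x=0, y=1), (x=2, y=1), (x=1, y=2)
  Distance 2: (x=0, y=0), (x=2, y=0), (x=3, y=1), (x=0, y=2), (x=2, y=2), (x=1, y=3)
  Distance 3: (x=3, y=0), (x=4, y=1), (x=3, y=2), (x=0, y=3), (x=2, y=3), (x=1, y=4)
  Distance 4: (x=4, y=0), (x=5, y=1), (x=4, y=2), (x=3, y=3), (x=0, y=4), (x=2, y=4), (x=1, y=5)
  Distance 5: (x=5, y=0), (x=6, y=1), (x=4, y=3), (x=3, y=4), (x=0, y=5), (x=2, y=5)  <- goal reached here
One shortest path (5 moves): (x=1, y=1) -> (x=0, y=1) -> (x=0, y=2) -> (x=0, y=3) -> (x=0, y=4) -> (x=0, y=5)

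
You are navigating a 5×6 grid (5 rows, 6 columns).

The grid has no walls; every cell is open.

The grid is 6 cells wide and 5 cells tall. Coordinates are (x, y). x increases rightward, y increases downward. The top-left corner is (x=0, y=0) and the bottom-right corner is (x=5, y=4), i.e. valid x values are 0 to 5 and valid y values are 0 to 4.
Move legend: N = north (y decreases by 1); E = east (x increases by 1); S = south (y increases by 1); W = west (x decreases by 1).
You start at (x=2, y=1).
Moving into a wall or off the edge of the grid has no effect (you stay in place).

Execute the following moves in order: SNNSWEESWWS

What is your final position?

Answer: Final position: (x=1, y=3)

Derivation:
Start: (x=2, y=1)
  S (south): (x=2, y=1) -> (x=2, y=2)
  N (north): (x=2, y=2) -> (x=2, y=1)
  N (north): (x=2, y=1) -> (x=2, y=0)
  S (south): (x=2, y=0) -> (x=2, y=1)
  W (west): (x=2, y=1) -> (x=1, y=1)
  E (east): (x=1, y=1) -> (x=2, y=1)
  E (east): (x=2, y=1) -> (x=3, y=1)
  S (south): (x=3, y=1) -> (x=3, y=2)
  W (west): (x=3, y=2) -> (x=2, y=2)
  W (west): (x=2, y=2) -> (x=1, y=2)
  S (south): (x=1, y=2) -> (x=1, y=3)
Final: (x=1, y=3)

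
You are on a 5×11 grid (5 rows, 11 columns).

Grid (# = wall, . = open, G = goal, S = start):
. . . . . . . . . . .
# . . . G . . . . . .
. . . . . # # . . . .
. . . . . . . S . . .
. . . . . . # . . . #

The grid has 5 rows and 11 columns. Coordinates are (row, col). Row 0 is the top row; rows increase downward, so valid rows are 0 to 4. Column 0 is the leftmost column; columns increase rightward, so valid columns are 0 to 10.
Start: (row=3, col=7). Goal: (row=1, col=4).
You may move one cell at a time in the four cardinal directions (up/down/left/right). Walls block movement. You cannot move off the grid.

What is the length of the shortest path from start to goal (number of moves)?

BFS from (row=3, col=7) until reaching (row=1, col=4):
  Distance 0: (row=3, col=7)
  Distance 1: (row=2, col=7), (row=3, col=6), (row=3, col=8), (row=4, col=7)
  Distance 2: (row=1, col=7), (row=2, col=8), (row=3, col=5), (row=3, col=9), (row=4, col=8)
  Distance 3: (row=0, col=7), (row=1, col=6), (row=1, col=8), (row=2, col=9), (row=3, col=4), (row=3, col=10), (row=4, col=5), (row=4, col=9)
  Distance 4: (row=0, col=6), (row=0, col=8), (row=1, col=5), (row=1, col=9), (row=2, col=4), (row=2, col=10), (row=3, col=3), (row=4, col=4)
  Distance 5: (row=0, col=5), (row=0, col=9), (row=1, col=4), (row=1, col=10), (row=2, col=3), (row=3, col=2), (row=4, col=3)  <- goal reached here
One shortest path (5 moves): (row=3, col=7) -> (row=3, col=6) -> (row=3, col=5) -> (row=3, col=4) -> (row=2, col=4) -> (row=1, col=4)

Answer: Shortest path length: 5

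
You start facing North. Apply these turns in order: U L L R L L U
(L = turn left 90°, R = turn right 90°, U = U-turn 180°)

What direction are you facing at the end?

Start: North
  U (U-turn (180°)) -> South
  L (left (90° counter-clockwise)) -> East
  L (left (90° counter-clockwise)) -> North
  R (right (90° clockwise)) -> East
  L (left (90° counter-clockwise)) -> North
  L (left (90° counter-clockwise)) -> West
  U (U-turn (180°)) -> East
Final: East

Answer: Final heading: East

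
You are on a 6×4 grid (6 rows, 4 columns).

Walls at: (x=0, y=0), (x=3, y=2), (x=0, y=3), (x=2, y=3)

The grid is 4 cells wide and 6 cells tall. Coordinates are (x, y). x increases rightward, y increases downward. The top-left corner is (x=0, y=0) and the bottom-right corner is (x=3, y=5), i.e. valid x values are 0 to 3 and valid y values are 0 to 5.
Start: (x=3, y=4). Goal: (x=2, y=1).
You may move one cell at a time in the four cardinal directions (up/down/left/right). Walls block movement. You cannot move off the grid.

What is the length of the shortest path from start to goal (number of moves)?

Answer: Shortest path length: 6

Derivation:
BFS from (x=3, y=4) until reaching (x=2, y=1):
  Distance 0: (x=3, y=4)
  Distance 1: (x=3, y=3), (x=2, y=4), (x=3, y=5)
  Distance 2: (x=1, y=4), (x=2, y=5)
  Distance 3: (x=1, y=3), (x=0, y=4), (x=1, y=5)
  Distance 4: (x=1, y=2), (x=0, y=5)
  Distance 5: (x=1, y=1), (x=0, y=2), (x=2, y=2)
  Distance 6: (x=1, y=0), (x=0, y=1), (x=2, y=1)  <- goal reached here
One shortest path (6 moves): (x=3, y=4) -> (x=2, y=4) -> (x=1, y=4) -> (x=1, y=3) -> (x=1, y=2) -> (x=2, y=2) -> (x=2, y=1)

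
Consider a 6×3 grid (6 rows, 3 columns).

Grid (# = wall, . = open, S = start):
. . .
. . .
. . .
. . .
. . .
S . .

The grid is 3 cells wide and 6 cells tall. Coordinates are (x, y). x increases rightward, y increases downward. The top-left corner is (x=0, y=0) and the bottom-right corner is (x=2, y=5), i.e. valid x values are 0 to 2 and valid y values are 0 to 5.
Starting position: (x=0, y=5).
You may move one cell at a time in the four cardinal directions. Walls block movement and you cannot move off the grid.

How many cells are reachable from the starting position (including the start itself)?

Answer: Reachable cells: 18

Derivation:
BFS flood-fill from (x=0, y=5):
  Distance 0: (x=0, y=5)
  Distance 1: (x=0, y=4), (x=1, y=5)
  Distance 2: (x=0, y=3), (x=1, y=4), (x=2, y=5)
  Distance 3: (x=0, y=2), (x=1, y=3), (x=2, y=4)
  Distance 4: (x=0, y=1), (x=1, y=2), (x=2, y=3)
  Distance 5: (x=0, y=0), (x=1, y=1), (x=2, y=2)
  Distance 6: (x=1, y=0), (x=2, y=1)
  Distance 7: (x=2, y=0)
Total reachable: 18 (grid has 18 open cells total)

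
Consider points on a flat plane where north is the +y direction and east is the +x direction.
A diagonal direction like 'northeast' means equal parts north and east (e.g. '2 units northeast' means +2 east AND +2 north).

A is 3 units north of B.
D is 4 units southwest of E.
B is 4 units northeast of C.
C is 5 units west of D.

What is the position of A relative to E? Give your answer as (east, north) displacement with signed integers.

Place E at the origin (east=0, north=0).
  D is 4 units southwest of E: delta (east=-4, north=-4); D at (east=-4, north=-4).
  C is 5 units west of D: delta (east=-5, north=+0); C at (east=-9, north=-4).
  B is 4 units northeast of C: delta (east=+4, north=+4); B at (east=-5, north=0).
  A is 3 units north of B: delta (east=+0, north=+3); A at (east=-5, north=3).
Therefore A relative to E: (east=-5, north=3).

Answer: A is at (east=-5, north=3) relative to E.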